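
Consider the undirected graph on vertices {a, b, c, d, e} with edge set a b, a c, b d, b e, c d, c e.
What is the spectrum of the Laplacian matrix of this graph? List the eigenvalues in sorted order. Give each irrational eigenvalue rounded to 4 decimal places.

[0, 2, 2, 3, 5]

Reading degrees in the order [a, b, c, d, e] gives [2, 3, 3, 2, 2]; set D = diag(2, 3, 3, 2, 2) and form L = D - A. The multiplicity of 0 as a Laplacian eigenvalue equals the number of connected components. The single zero eigenvalue shows the graph is connected. The eigenvalues sum to 12, which equals trace(L) = 2|E|.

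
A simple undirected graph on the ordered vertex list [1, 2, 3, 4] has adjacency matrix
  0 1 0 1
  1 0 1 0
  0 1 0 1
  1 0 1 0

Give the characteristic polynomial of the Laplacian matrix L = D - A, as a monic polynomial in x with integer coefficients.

x^4 - 8x^3 + 20x^2 - 16x

Each diagonal entry of L is the vertex degree and each off-diagonal entry is -1 where an edge is present, 0 otherwise; in the order [1, 2, 3, 4] the diagonal is [2, 2, 2, 2]. The eigenvalues of L are [0, 2, 2, 4]; the characteristic polynomial is the product of (x - lambda_i), which multiplies out to x^4 - 8x^3 + 20x^2 - 16x. The constant term is 0 because L is singular (the all-ones vector lies in its kernel). By the matrix-tree theorem the graph has (1/4) * product of the nonzero eigenvalues = 4 spanning trees. The largest eigenvalue, 4, is at most the vertex count 4.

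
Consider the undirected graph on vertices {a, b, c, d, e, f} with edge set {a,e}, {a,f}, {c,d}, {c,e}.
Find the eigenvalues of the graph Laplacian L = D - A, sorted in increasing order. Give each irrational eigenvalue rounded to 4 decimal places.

[0, 0, 0.3820, 1.3820, 2.6180, 3.6180]

Each diagonal entry of L is the vertex degree and each off-diagonal entry is -1 where an edge is present, 0 otherwise; in the order [a, b, c, d, e, f] the diagonal is [2, 0, 2, 1, 2, 1]. Since every row of L sums to 0, the all-ones vector is in the kernel and 0 is an eigenvalue. The 2 zero eigenvalues correspond to the 2 connected components. The eigenvalues sum to 8, which equals trace(L) = 2|E|.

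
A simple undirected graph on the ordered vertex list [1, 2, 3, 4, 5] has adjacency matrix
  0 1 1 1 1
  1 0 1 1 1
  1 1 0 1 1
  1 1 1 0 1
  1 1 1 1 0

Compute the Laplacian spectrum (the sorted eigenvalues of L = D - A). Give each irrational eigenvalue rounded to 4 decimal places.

With the vertex order [1, 2, 3, 4, 5], the degrees are [4, 4, 4, 4, 4], giving D = diag(4, 4, 4, 4, 4) and L = D - A. Diagonalising L (or applying a numerical eigensolver to the 5x5 matrix) gives the spectrum above. The single zero eigenvalue shows the graph is connected. By the matrix-tree theorem the graph has (1/5) * product of the nonzero eigenvalues = 125 spanning trees.

[0, 5, 5, 5, 5]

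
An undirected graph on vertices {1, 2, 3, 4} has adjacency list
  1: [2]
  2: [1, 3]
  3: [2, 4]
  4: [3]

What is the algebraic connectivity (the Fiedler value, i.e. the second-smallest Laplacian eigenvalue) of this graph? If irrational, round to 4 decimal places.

0.5858

With the vertex order [1, 2, 3, 4], the degrees are [1, 2, 2, 1], giving D = diag(1, 2, 2, 1) and L = D - A. The sorted Laplacian eigenvalues are [0, 0.5858, 2, 3.4142]; the algebraic connectivity is the second entry, 0.5858.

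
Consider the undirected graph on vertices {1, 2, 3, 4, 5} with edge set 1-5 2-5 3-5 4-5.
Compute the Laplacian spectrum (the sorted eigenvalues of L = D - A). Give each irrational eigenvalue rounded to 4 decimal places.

[0, 1, 1, 1, 5]

Each diagonal entry of L is the vertex degree and each off-diagonal entry is -1 where an edge is present, 0 otherwise; in the order [1, 2, 3, 4, 5] the diagonal is [1, 1, 1, 1, 4]. L is symmetric positive semidefinite, so every eigenvalue is real and nonnegative. There is one zero in the spectrum, matching the 1 component. The eigenvalues sum to 8, which equals trace(L) = 2|E|.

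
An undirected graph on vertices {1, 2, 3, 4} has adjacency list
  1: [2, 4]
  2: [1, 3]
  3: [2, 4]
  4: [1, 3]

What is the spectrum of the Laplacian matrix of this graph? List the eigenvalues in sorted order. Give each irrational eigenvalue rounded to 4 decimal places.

[0, 2, 2, 4]

Each diagonal entry of L is the vertex degree and each off-diagonal entry is -1 where an edge is present, 0 otherwise; in the order [1, 2, 3, 4] the diagonal is [2, 2, 2, 2]. Since every row of L sums to 0, the all-ones vector is in the kernel and 0 is an eigenvalue. By the matrix-tree theorem the graph has (1/4) * product of the nonzero eigenvalues = 4 spanning trees. The eigenvalues sum to 8, which equals trace(L) = 2|E|.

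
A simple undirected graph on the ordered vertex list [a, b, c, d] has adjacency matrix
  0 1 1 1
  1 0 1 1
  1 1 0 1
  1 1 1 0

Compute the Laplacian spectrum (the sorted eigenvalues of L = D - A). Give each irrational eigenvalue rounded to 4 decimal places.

[0, 4, 4, 4]

With the vertex order [a, b, c, d], the degrees are [3, 3, 3, 3], giving D = diag(3, 3, 3, 3) and L = D - A. Since every row of L sums to 0, the all-ones vector is in the kernel and 0 is an eigenvalue. The single zero eigenvalue shows the graph is connected.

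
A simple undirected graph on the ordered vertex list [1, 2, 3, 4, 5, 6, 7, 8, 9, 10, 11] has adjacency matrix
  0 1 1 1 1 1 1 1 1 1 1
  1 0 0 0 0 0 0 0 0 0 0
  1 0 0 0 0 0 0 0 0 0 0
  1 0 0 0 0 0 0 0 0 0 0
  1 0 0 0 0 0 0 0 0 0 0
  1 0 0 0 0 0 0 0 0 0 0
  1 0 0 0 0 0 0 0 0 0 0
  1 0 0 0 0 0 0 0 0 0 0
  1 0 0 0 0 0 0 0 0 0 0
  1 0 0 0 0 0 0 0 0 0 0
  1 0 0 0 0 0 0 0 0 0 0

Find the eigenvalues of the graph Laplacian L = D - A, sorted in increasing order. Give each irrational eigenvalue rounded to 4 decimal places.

[0, 1, 1, 1, 1, 1, 1, 1, 1, 1, 11]

Reading degrees in the order [1, 2, 3, 4, 5, 6, 7, 8, 9, 10, 11] gives [10, 1, 1, 1, 1, 1, 1, 1, 1, 1, 1]; set D = diag(10, 1, 1, 1, 1, 1, 1, 1, 1, 1, 1) and form L = D - A. L is symmetric positive semidefinite, so every eigenvalue is real and nonnegative. The largest eigenvalue, 11, is at most the vertex count 11. The eigenvalues sum to 20, which equals trace(L) = 2|E|.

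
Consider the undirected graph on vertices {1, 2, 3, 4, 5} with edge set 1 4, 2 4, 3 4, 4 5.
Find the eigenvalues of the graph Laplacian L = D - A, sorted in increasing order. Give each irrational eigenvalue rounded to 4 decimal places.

Reading degrees in the order [1, 2, 3, 4, 5] gives [1, 1, 1, 4, 1]; set D = diag(1, 1, 1, 4, 1) and form L = D - A. Since every row of L sums to 0, the all-ones vector is in the kernel and 0 is an eigenvalue. There is one zero in the spectrum, matching the 1 component. The largest eigenvalue, 5, is at most the vertex count 5.

[0, 1, 1, 1, 5]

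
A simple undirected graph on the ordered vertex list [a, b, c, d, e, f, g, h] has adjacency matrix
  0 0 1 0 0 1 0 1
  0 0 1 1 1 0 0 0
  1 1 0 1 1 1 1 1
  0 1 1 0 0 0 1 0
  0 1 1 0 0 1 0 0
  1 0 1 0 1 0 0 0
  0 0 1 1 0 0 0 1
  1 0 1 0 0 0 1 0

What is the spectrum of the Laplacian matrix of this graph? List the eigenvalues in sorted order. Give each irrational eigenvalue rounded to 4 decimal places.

With the vertex order [a, b, c, d, e, f, g, h], the degrees are [3, 3, 7, 3, 3, 3, 3, 3], giving D = diag(3, 3, 7, 3, 3, 3, 3, 3) and L = D - A. The multiplicity of 0 as a Laplacian eigenvalue equals the number of connected components.

[0, 1.7530, 1.7530, 3.4450, 3.4450, 4.8019, 4.8019, 8]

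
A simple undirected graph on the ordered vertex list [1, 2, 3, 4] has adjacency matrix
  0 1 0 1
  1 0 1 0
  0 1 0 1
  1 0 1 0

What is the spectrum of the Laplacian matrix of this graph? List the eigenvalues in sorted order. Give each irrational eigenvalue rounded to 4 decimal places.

Reading degrees in the order [1, 2, 3, 4] gives [2, 2, 2, 2]; set D = diag(2, 2, 2, 2) and form L = D - A. L is symmetric positive semidefinite, so every eigenvalue is real and nonnegative. The single zero eigenvalue shows the graph is connected. The eigenvalues sum to 8, which equals trace(L) = 2|E|.

[0, 2, 2, 4]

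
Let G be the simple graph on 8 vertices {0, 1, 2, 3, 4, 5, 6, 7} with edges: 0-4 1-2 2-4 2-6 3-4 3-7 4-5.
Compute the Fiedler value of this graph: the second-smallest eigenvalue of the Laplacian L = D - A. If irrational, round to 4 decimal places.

0.3187

Reading degrees in the order [0, 1, 2, 3, 4, 5, 6, 7] gives [1, 1, 3, 2, 4, 1, 1, 1]; set D = diag(1, 1, 3, 2, 4, 1, 1, 1) and form L = D - A. Computing the eigenvalues of L and sorting gives [0, 0.3187, 0.5858, 1, 1, 2.3579, 3.4142, 5.3234]. The Fiedler value lambda_2 = 0.3187 is strictly positive, so the graph is connected. By the matrix-tree theorem the graph has (1/8) * product of the nonzero eigenvalues = 1 spanning tree. The eigenvalues sum to 14, which equals trace(L) = 2|E|.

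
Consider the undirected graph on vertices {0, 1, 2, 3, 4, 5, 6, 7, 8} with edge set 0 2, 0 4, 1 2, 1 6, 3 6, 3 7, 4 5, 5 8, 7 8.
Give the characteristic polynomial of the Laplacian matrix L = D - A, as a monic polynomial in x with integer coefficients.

x^9 - 18x^8 + 135x^7 - 546x^6 + 1287x^5 - 1782x^4 + 1386x^3 - 540x^2 + 81x

With the vertex order [0, 1, 2, 3, 4, 5, 6, 7, 8], the degrees are [2, 2, 2, 2, 2, 2, 2, 2, 2], giving D = diag(2, 2, 2, 2, 2, 2, 2, 2, 2) and L = D - A. L has integer entries, so p(x) = det(xI - L) has integer coefficients. Expanding the determinant yields x^9 - 18x^8 + 135x^7 - 546x^6 + 1287x^5 - 1782x^4 + 1386x^3 - 540x^2 + 81x. The constant term is 0 because L is singular (the all-ones vector lies in its kernel). By the matrix-tree theorem the graph has (1/9) * product of the nonzero eigenvalues = 9 spanning trees.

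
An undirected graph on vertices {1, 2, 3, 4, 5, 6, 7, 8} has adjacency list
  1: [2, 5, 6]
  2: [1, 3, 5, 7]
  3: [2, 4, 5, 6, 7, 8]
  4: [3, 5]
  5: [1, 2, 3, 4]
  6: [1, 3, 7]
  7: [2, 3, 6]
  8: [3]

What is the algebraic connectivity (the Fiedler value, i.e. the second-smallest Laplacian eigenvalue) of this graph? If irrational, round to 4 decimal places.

0.9580

Reading degrees in the order [1, 2, 3, 4, 5, 6, 7, 8] gives [3, 4, 6, 2, 4, 3, 3, 1]; set D = diag(3, 4, 6, 2, 4, 3, 3, 1) and form L = D - A. The sorted Laplacian eigenvalues are [0, 0.9580, 1.6701, 2.6327, 3.2647, 4.8646, 5.4288, 7.1810]; the algebraic connectivity is the second entry, 0.9580. There is one zero in the spectrum, matching the 1 component.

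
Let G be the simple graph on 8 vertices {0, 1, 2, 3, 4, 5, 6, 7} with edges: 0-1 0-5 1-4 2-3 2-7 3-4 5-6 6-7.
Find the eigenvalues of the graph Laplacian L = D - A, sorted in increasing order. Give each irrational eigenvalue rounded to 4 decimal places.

Each diagonal entry of L is the vertex degree and each off-diagonal entry is -1 where an edge is present, 0 otherwise; in the order [0, 1, 2, 3, 4, 5, 6, 7] the diagonal is [2, 2, 2, 2, 2, 2, 2, 2]. The multiplicity of 0 as a Laplacian eigenvalue equals the number of connected components. The largest eigenvalue, 4, is at most the vertex count 8. By the matrix-tree theorem the graph has (1/8) * product of the nonzero eigenvalues = 8 spanning trees.

[0, 0.5858, 0.5858, 2, 2, 3.4142, 3.4142, 4]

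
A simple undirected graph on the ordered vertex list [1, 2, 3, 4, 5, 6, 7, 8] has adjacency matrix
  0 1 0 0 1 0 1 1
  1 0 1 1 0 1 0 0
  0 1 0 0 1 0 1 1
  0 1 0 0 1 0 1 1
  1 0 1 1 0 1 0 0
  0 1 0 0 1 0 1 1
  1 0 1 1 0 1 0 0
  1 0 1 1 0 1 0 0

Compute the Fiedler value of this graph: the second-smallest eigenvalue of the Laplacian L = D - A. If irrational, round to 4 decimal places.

Reading degrees in the order [1, 2, 3, 4, 5, 6, 7, 8] gives [4, 4, 4, 4, 4, 4, 4, 4]; set D = diag(4, 4, 4, 4, 4, 4, 4, 4) and form L = D - A. The smallest Laplacian eigenvalue is always 0. The next one, lambda_2 = 4, measures how hard the graph is to disconnect: larger values mean better connectivity. There is one zero in the spectrum, matching the 1 component.

4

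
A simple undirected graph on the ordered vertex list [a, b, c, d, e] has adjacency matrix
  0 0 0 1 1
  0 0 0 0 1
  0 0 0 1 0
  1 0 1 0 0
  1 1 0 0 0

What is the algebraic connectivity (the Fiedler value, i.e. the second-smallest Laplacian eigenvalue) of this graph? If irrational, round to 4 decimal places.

With the vertex order [a, b, c, d, e], the degrees are [2, 1, 1, 2, 2], giving D = diag(2, 1, 1, 2, 2) and L = D - A. The sorted Laplacian eigenvalues are [0, 0.3820, 1.3820, 2.6180, 3.6180]; the algebraic connectivity is the second entry, 0.3820. The eigenvalues sum to 8, which equals trace(L) = 2|E|.

0.3820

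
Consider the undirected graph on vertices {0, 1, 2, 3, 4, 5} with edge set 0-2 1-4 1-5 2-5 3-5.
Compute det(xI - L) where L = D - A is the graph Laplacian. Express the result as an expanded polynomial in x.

x^6 - 10x^5 + 35x^4 - 52x^3 + 31x^2 - 6x

With the vertex order [0, 1, 2, 3, 4, 5], the degrees are [1, 2, 2, 1, 1, 3], giving D = diag(1, 2, 2, 1, 1, 3) and L = D - A. L has integer entries, so p(x) = det(xI - L) has integer coefficients. Expanding the determinant yields x^6 - 10x^5 + 35x^4 - 52x^3 + 31x^2 - 6x. Since p(0) = det(-L) = 0, x divides p(x).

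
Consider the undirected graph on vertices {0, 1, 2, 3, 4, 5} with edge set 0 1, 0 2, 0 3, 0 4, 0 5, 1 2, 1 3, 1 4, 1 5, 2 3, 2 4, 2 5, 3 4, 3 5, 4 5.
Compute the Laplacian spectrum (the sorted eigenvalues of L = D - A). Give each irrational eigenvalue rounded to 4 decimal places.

With the vertex order [0, 1, 2, 3, 4, 5], the degrees are [5, 5, 5, 5, 5, 5], giving D = diag(5, 5, 5, 5, 5, 5) and L = D - A. Diagonalising L (or applying a numerical eigensolver to the 6x6 matrix) gives the spectrum above. By the matrix-tree theorem the graph has (1/6) * product of the nonzero eigenvalues = 1296 spanning trees. There is one zero in the spectrum, matching the 1 component.

[0, 6, 6, 6, 6, 6]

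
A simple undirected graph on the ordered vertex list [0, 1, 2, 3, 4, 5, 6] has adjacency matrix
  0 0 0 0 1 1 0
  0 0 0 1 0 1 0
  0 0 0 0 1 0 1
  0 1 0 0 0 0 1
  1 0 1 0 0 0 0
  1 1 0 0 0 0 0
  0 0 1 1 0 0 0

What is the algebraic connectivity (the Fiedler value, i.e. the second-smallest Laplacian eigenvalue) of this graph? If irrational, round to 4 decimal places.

0.7530

Reading degrees in the order [0, 1, 2, 3, 4, 5, 6] gives [2, 2, 2, 2, 2, 2, 2]; set D = diag(2, 2, 2, 2, 2, 2, 2) and form L = D - A. The smallest Laplacian eigenvalue is always 0. The next one, lambda_2 = 0.7530, measures how hard the graph is to disconnect: larger values mean better connectivity. The largest eigenvalue, 3.8019, is at most the vertex count 7. There is one zero in the spectrum, matching the 1 component.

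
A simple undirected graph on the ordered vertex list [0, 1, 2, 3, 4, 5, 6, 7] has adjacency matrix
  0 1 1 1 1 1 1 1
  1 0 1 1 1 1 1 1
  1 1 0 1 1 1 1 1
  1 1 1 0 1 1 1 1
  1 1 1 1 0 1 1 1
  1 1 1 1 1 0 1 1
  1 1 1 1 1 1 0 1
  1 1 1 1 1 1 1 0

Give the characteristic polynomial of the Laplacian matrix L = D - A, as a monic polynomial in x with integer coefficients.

Reading degrees in the order [0, 1, 2, 3, 4, 5, 6, 7] gives [7, 7, 7, 7, 7, 7, 7, 7]; set D = diag(7, 7, 7, 7, 7, 7, 7, 7) and form L = D - A. L has integer entries, so p(x) = det(xI - L) has integer coefficients. Expanding the determinant yields x^8 - 56x^7 + 1344x^6 - 17920x^5 + 143360x^4 - 688128x^3 + 1835008x^2 - 2097152x. Since p(0) = det(-L) = 0, x divides p(x).

x^8 - 56x^7 + 1344x^6 - 17920x^5 + 143360x^4 - 688128x^3 + 1835008x^2 - 2097152x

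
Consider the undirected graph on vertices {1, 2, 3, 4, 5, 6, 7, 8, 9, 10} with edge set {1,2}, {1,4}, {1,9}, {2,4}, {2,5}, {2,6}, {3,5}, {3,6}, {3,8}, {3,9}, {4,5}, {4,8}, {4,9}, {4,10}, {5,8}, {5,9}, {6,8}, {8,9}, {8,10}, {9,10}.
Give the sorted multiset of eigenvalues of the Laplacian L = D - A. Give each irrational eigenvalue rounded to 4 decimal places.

Reading degrees in the order [1, 2, 3, 4, 5, 6, 7, 8, 9, 10] gives [3, 4, 4, 6, 5, 3, 0, 6, 6, 3]; set D = diag(3, 4, 4, 6, 5, 3, 0, 6, 6, 3) and form L = D - A. Diagonalising L (or applying a numerical eigensolver to the 10x10 matrix) gives the spectrum above. The 2 zero eigenvalues correspond to the 2 connected components. The largest eigenvalue, 7.4808, is at most the vertex count 10. The eigenvalues sum to 40, which equals trace(L) = 2|E|.

[0, 0, 2.2608, 2.4471, 3.6352, 4.2242, 5.7800, 6.9301, 7.2420, 7.4808]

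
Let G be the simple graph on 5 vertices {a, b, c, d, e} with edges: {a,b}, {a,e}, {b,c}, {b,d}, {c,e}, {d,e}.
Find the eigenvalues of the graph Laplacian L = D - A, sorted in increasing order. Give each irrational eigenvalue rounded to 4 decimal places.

[0, 2, 2, 3, 5]

Reading degrees in the order [a, b, c, d, e] gives [2, 3, 2, 2, 3]; set D = diag(2, 3, 2, 2, 3) and form L = D - A. Diagonalising L (or applying a numerical eigensolver to the 5x5 matrix) gives the spectrum above. By the matrix-tree theorem the graph has (1/5) * product of the nonzero eigenvalues = 12 spanning trees.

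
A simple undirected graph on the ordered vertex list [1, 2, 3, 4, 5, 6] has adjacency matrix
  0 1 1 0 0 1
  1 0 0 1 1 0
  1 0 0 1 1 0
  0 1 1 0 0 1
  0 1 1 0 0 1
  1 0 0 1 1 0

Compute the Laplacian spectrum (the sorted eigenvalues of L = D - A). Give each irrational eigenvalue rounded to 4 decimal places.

[0, 3, 3, 3, 3, 6]

Reading degrees in the order [1, 2, 3, 4, 5, 6] gives [3, 3, 3, 3, 3, 3]; set D = diag(3, 3, 3, 3, 3, 3) and form L = D - A. Since every row of L sums to 0, the all-ones vector is in the kernel and 0 is an eigenvalue. The single zero eigenvalue shows the graph is connected. By the matrix-tree theorem the graph has (1/6) * product of the nonzero eigenvalues = 81 spanning trees.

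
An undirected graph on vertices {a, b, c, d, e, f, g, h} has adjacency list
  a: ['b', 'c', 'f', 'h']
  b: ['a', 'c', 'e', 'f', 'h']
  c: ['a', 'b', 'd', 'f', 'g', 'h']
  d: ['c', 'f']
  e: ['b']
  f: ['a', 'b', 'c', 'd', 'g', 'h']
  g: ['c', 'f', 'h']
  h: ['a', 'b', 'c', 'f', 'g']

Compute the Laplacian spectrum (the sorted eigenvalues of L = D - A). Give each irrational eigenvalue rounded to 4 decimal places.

[0, 0.8983, 2.0606, 3.1816, 5.5362, 6.2040, 7, 7.1193]

With the vertex order [a, b, c, d, e, f, g, h], the degrees are [4, 5, 6, 2, 1, 6, 3, 5], giving D = diag(4, 5, 6, 2, 1, 6, 3, 5) and L = D - A. Since every row of L sums to 0, the all-ones vector is in the kernel and 0 is an eigenvalue.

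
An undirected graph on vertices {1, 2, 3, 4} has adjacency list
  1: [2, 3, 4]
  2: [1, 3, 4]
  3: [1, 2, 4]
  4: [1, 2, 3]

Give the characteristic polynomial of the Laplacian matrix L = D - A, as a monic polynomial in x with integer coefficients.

Reading degrees in the order [1, 2, 3, 4] gives [3, 3, 3, 3]; set D = diag(3, 3, 3, 3) and form L = D - A. Computing det(xI - L) by cofactor expansion (or equivalently via sum-over-permutations) gives x^4 - 12x^3 + 48x^2 - 64x. The coefficient of x^3 equals -trace(L) = -12, matching the sum of degrees. By the matrix-tree theorem the graph has (1/4) * product of the nonzero eigenvalues = 16 spanning trees.

x^4 - 12x^3 + 48x^2 - 64x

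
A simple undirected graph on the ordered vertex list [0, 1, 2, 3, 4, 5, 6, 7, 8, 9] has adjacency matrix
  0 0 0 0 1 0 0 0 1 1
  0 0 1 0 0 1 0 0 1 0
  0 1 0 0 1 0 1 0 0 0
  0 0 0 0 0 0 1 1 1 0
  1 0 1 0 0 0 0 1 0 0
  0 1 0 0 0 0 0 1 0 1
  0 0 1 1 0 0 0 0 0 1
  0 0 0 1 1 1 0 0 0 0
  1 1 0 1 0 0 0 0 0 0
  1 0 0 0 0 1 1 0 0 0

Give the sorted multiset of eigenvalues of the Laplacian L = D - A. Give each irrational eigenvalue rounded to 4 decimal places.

With the vertex order [0, 1, 2, 3, 4, 5, 6, 7, 8, 9], the degrees are [3, 3, 3, 3, 3, 3, 3, 3, 3, 3], giving D = diag(3, 3, 3, 3, 3, 3, 3, 3, 3, 3) and L = D - A. The multiplicity of 0 as a Laplacian eigenvalue equals the number of connected components. There is one zero in the spectrum, matching the 1 component. The largest eigenvalue, 5, is at most the vertex count 10.

[0, 2, 2, 2, 2, 2, 5, 5, 5, 5]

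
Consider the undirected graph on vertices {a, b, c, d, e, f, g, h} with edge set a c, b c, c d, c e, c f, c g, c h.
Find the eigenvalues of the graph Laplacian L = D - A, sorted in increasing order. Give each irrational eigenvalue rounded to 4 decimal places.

[0, 1, 1, 1, 1, 1, 1, 8]

With the vertex order [a, b, c, d, e, f, g, h], the degrees are [1, 1, 7, 1, 1, 1, 1, 1], giving D = diag(1, 1, 7, 1, 1, 1, 1, 1) and L = D - A. Since every row of L sums to 0, the all-ones vector is in the kernel and 0 is an eigenvalue. The single zero eigenvalue shows the graph is connected. The largest eigenvalue, 8, is at most the vertex count 8.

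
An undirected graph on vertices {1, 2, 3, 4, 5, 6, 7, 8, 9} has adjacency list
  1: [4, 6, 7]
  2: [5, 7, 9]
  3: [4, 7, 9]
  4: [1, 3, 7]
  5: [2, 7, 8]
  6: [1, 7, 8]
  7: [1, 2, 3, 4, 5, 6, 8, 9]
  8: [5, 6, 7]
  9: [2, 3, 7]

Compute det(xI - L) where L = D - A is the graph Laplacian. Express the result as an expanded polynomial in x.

Reading degrees in the order [1, 2, 3, 4, 5, 6, 7, 8, 9] gives [3, 3, 3, 3, 3, 3, 8, 3, 3]; set D = diag(3, 3, 3, 3, 3, 3, 8, 3, 3) and form L = D - A. Computing det(xI - L) by cofactor expansion (or equivalently via sum-over-permutations) gives x^9 - 32x^8 + 428x^7 - 3136x^6 + 13786x^5 - 37232x^4 + 60276x^3 - 53424x^2 + 19845x. The coefficient of x^8 equals -trace(L) = -32, matching the sum of degrees. The largest eigenvalue, 9, is at most the vertex count 9.

x^9 - 32x^8 + 428x^7 - 3136x^6 + 13786x^5 - 37232x^4 + 60276x^3 - 53424x^2 + 19845x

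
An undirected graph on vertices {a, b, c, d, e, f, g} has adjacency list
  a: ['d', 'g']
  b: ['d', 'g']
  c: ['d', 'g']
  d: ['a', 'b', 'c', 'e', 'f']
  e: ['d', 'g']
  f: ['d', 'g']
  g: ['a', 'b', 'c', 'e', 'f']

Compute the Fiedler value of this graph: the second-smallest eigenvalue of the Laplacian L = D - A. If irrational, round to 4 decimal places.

2

Reading degrees in the order [a, b, c, d, e, f, g] gives [2, 2, 2, 5, 2, 2, 5]; set D = diag(2, 2, 2, 5, 2, 2, 5) and form L = D - A. The smallest Laplacian eigenvalue is always 0. The next one, lambda_2 = 2, measures how hard the graph is to disconnect: larger values mean better connectivity. There is one zero in the spectrum, matching the 1 component.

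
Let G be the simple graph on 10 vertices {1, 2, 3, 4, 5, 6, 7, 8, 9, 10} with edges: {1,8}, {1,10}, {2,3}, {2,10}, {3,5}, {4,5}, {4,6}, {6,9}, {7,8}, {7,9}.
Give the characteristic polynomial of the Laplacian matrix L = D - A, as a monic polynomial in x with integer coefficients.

x^10 - 20x^9 + 170x^8 - 800x^7 + 2275x^6 - 4004x^5 + 4290x^4 - 2640x^3 + 825x^2 - 100x

Each diagonal entry of L is the vertex degree and each off-diagonal entry is -1 where an edge is present, 0 otherwise; in the order [1, 2, 3, 4, 5, 6, 7, 8, 9, 10] the diagonal is [2, 2, 2, 2, 2, 2, 2, 2, 2, 2]. L has integer entries, so p(x) = det(xI - L) has integer coefficients. Expanding the determinant yields x^10 - 20x^9 + 170x^8 - 800x^7 + 2275x^6 - 4004x^5 + 4290x^4 - 2640x^3 + 825x^2 - 100x. Since p(0) = det(-L) = 0, x divides p(x). By the matrix-tree theorem the graph has (1/10) * product of the nonzero eigenvalues = 10 spanning trees.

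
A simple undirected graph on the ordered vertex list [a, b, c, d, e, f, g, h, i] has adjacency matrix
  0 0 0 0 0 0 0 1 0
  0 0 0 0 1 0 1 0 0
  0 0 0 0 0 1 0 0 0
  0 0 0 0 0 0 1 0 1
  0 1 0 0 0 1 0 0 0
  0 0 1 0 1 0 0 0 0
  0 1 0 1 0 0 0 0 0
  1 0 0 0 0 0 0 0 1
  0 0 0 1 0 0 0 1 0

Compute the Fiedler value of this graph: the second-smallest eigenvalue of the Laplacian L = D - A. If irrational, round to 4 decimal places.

0.1206

With the vertex order [a, b, c, d, e, f, g, h, i], the degrees are [1, 2, 1, 2, 2, 2, 2, 2, 2], giving D = diag(1, 2, 1, 2, 2, 2, 2, 2, 2) and L = D - A. Computing the eigenvalues of L and sorting gives [0, 0.1206, 0.4679, 1, 1.6527, 2.3473, 3, 3.5321, 3.8794]. The Fiedler value lambda_2 = 0.1206 is strictly positive, so the graph is connected. The eigenvalues sum to 16, which equals trace(L) = 2|E|. By the matrix-tree theorem the graph has (1/9) * product of the nonzero eigenvalues = 1 spanning tree.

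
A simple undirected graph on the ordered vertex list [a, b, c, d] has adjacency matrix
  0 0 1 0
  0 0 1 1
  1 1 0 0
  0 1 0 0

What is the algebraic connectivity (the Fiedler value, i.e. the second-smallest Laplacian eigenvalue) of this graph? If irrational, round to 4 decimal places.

Reading degrees in the order [a, b, c, d] gives [1, 2, 2, 1]; set D = diag(1, 2, 2, 1) and form L = D - A. The sorted Laplacian eigenvalues are [0, 0.5858, 2, 3.4142]; the algebraic connectivity is the second entry, 0.5858. The largest eigenvalue, 3.4142, is at most the vertex count 4.

0.5858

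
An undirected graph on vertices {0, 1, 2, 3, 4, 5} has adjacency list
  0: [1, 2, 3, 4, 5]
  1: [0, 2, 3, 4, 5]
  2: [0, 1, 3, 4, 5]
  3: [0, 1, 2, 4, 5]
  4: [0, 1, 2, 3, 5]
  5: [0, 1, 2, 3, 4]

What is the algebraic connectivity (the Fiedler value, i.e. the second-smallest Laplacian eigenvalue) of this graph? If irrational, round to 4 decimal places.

Each diagonal entry of L is the vertex degree and each off-diagonal entry is -1 where an edge is present, 0 otherwise; in the order [0, 1, 2, 3, 4, 5] the diagonal is [5, 5, 5, 5, 5, 5]. The smallest Laplacian eigenvalue is always 0. The next one, lambda_2 = 6, measures how hard the graph is to disconnect: larger values mean better connectivity. The largest eigenvalue, 6, is at most the vertex count 6.

6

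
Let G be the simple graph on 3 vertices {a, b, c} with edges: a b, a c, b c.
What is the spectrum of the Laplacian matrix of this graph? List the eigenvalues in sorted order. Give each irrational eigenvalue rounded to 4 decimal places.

Each diagonal entry of L is the vertex degree and each off-diagonal entry is -1 where an edge is present, 0 otherwise; in the order [a, b, c] the diagonal is [2, 2, 2]. Diagonalising L (or applying a numerical eigensolver to the 3x3 matrix) gives the spectrum above. The single zero eigenvalue shows the graph is connected. The eigenvalues sum to 6, which equals trace(L) = 2|E|.

[0, 3, 3]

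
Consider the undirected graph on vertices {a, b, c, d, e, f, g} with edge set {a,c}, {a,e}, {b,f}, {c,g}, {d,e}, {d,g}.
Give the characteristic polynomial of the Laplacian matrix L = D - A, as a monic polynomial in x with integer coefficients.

x^7 - 12x^6 + 55x^5 - 120x^4 + 125x^3 - 50x^2

Reading degrees in the order [a, b, c, d, e, f, g] gives [2, 1, 2, 2, 2, 1, 2]; set D = diag(2, 1, 2, 2, 2, 1, 2) and form L = D - A. L has integer entries, so p(x) = det(xI - L) has integer coefficients. Expanding the determinant yields x^7 - 12x^6 + 55x^5 - 120x^4 + 125x^3 - 50x^2. Since p(0) = det(-L) = 0, x divides p(x). The largest eigenvalue, 3.6180, is at most the vertex count 7.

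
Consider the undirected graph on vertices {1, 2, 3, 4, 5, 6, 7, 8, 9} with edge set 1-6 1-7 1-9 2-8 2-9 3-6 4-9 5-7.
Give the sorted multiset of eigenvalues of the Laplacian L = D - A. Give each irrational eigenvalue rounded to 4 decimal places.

With the vertex order [1, 2, 3, 4, 5, 6, 7, 8, 9], the degrees are [3, 2, 1, 1, 1, 2, 2, 1, 3], giving D = diag(3, 2, 1, 1, 1, 2, 2, 1, 3) and L = D - A. Since every row of L sums to 0, the all-ones vector is in the kernel and 0 is an eigenvalue. The single zero eigenvalue shows the graph is connected. There is one zero in the spectrum, matching the 1 component.

[0, 0.2311, 0.3820, 0.6416, 1.6129, 2.2591, 2.6180, 3.5132, 4.7421]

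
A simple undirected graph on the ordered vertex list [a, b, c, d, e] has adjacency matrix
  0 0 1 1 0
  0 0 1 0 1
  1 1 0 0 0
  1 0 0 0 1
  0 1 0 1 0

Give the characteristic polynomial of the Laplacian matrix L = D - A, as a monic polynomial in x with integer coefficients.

With the vertex order [a, b, c, d, e], the degrees are [2, 2, 2, 2, 2], giving D = diag(2, 2, 2, 2, 2) and L = D - A. Computing det(xI - L) by cofactor expansion (or equivalently via sum-over-permutations) gives x^5 - 10x^4 + 35x^3 - 50x^2 + 25x. The coefficient of x^4 equals -trace(L) = -10, matching the sum of degrees. The largest eigenvalue, 3.6180, is at most the vertex count 5.

x^5 - 10x^4 + 35x^3 - 50x^2 + 25x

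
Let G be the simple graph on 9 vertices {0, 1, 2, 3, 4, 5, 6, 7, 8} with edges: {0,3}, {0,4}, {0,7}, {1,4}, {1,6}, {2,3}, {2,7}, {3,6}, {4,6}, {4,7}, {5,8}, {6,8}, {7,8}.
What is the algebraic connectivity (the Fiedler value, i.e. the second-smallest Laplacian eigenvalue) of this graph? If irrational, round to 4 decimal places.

With the vertex order [0, 1, 2, 3, 4, 5, 6, 7, 8], the degrees are [3, 2, 2, 3, 4, 1, 4, 4, 3], giving D = diag(3, 2, 2, 3, 4, 1, 4, 4, 3) and L = D - A. The smallest Laplacian eigenvalue is always 0. The next one, lambda_2 = 0.6565, measures how hard the graph is to disconnect: larger values mean better connectivity. There is one zero in the spectrum, matching the 1 component.

0.6565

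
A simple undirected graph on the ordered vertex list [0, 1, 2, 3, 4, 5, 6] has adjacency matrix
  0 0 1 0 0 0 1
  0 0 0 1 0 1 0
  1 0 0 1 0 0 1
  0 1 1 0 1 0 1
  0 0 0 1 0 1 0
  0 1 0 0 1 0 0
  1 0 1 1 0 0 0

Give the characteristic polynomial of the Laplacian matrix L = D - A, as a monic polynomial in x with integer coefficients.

x^7 - 18x^6 + 128x^5 - 456x^4 + 844x^3 - 744x^2 + 224x

Reading degrees in the order [0, 1, 2, 3, 4, 5, 6] gives [2, 2, 3, 4, 2, 2, 3]; set D = diag(2, 2, 3, 4, 2, 2, 3) and form L = D - A. Computing det(xI - L) by cofactor expansion (or equivalently via sum-over-permutations) gives x^7 - 18x^6 + 128x^5 - 456x^4 + 844x^3 - 744x^2 + 224x. The coefficient of x^6 equals -trace(L) = -18, matching the sum of degrees. By the matrix-tree theorem the graph has (1/7) * product of the nonzero eigenvalues = 32 spanning trees.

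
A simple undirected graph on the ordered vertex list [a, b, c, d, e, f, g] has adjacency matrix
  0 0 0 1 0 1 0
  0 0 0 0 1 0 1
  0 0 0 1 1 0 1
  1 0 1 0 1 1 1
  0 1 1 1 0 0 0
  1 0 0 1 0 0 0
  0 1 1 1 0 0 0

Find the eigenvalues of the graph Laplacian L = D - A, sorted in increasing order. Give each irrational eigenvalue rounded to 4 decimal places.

Each diagonal entry of L is the vertex degree and each off-diagonal entry is -1 where an edge is present, 0 otherwise; in the order [a, b, c, d, e, f, g] the diagonal is [2, 2, 3, 5, 3, 2, 3]. Since every row of L sums to 0, the all-ones vector is in the kernel and 0 is an eigenvalue. The eigenvalues sum to 20, which equals trace(L) = 2|E|.

[0, 0.8395, 2.3077, 3, 3, 4.6923, 6.1605]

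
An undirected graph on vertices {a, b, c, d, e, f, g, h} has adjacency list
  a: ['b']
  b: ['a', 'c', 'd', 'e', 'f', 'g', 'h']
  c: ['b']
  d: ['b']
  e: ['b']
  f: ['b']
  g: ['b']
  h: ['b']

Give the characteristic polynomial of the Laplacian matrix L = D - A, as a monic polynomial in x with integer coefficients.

With the vertex order [a, b, c, d, e, f, g, h], the degrees are [1, 7, 1, 1, 1, 1, 1, 1], giving D = diag(1, 7, 1, 1, 1, 1, 1, 1) and L = D - A. The eigenvalues of L are [0, 1, 1, 1, 1, 1, 1, 8]; the characteristic polynomial is the product of (x - lambda_i), which multiplies out to x^8 - 14x^7 + 63x^6 - 140x^5 + 175x^4 - 126x^3 + 49x^2 - 8x. The constant term is 0 because L is singular (the all-ones vector lies in its kernel).

x^8 - 14x^7 + 63x^6 - 140x^5 + 175x^4 - 126x^3 + 49x^2 - 8x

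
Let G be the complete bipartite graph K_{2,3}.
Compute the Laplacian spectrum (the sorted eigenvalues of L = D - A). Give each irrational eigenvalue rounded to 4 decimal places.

The graph has 5 vertices and degree multiset [3, 3, 2, 2, 2]; D is the diagonal matrix of degrees and L = D - A. L is symmetric positive semidefinite, so every eigenvalue is real and nonnegative. The single zero eigenvalue shows the graph is connected.

[0, 2, 2, 3, 5]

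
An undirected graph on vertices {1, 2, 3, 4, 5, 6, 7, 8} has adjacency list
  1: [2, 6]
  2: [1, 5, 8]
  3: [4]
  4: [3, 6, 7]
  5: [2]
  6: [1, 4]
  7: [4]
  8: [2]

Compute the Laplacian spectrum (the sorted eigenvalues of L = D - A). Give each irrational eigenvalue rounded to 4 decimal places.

[0, 0.1864, 1, 1, 1, 2.4707, 4, 4.3429]

Each diagonal entry of L is the vertex degree and each off-diagonal entry is -1 where an edge is present, 0 otherwise; in the order [1, 2, 3, 4, 5, 6, 7, 8] the diagonal is [2, 3, 1, 3, 1, 2, 1, 1]. Since every row of L sums to 0, the all-ones vector is in the kernel and 0 is an eigenvalue. The single zero eigenvalue shows the graph is connected.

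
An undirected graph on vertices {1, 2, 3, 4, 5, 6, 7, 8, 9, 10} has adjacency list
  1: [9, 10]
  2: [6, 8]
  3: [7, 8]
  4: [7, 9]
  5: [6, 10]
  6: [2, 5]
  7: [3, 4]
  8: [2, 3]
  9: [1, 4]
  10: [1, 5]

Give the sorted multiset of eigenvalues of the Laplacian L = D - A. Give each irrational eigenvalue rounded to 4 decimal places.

[0, 0.3820, 0.3820, 1.3820, 1.3820, 2.6180, 2.6180, 3.6180, 3.6180, 4]

Reading degrees in the order [1, 2, 3, 4, 5, 6, 7, 8, 9, 10] gives [2, 2, 2, 2, 2, 2, 2, 2, 2, 2]; set D = diag(2, 2, 2, 2, 2, 2, 2, 2, 2, 2) and form L = D - A. Diagonalising L (or applying a numerical eigensolver to the 10x10 matrix) gives the spectrum above. The single zero eigenvalue shows the graph is connected.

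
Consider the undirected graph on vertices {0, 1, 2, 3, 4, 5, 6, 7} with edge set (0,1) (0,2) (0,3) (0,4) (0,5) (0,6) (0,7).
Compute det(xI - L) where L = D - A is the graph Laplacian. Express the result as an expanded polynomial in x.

x^8 - 14x^7 + 63x^6 - 140x^5 + 175x^4 - 126x^3 + 49x^2 - 8x

Reading degrees in the order [0, 1, 2, 3, 4, 5, 6, 7] gives [7, 1, 1, 1, 1, 1, 1, 1]; set D = diag(7, 1, 1, 1, 1, 1, 1, 1) and form L = D - A. L has integer entries, so p(x) = det(xI - L) has integer coefficients. Expanding the determinant yields x^8 - 14x^7 + 63x^6 - 140x^5 + 175x^4 - 126x^3 + 49x^2 - 8x. The constant term is 0 because L is singular (the all-ones vector lies in its kernel).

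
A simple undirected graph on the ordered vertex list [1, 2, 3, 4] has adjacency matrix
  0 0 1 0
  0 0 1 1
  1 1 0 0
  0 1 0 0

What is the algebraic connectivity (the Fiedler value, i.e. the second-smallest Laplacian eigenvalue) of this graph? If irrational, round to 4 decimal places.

With the vertex order [1, 2, 3, 4], the degrees are [1, 2, 2, 1], giving D = diag(1, 2, 2, 1) and L = D - A. The smallest Laplacian eigenvalue is always 0. The next one, lambda_2 = 0.5858, measures how hard the graph is to disconnect: larger values mean better connectivity. The largest eigenvalue, 3.4142, is at most the vertex count 4.

0.5858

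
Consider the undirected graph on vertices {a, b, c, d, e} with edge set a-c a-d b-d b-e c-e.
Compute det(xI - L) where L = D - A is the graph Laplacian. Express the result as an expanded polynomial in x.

Reading degrees in the order [a, b, c, d, e] gives [2, 2, 2, 2, 2]; set D = diag(2, 2, 2, 2, 2) and form L = D - A. L has integer entries, so p(x) = det(xI - L) has integer coefficients. Expanding the determinant yields x^5 - 10x^4 + 35x^3 - 50x^2 + 25x. The coefficient of x^4 equals -trace(L) = -10, matching the sum of degrees.

x^5 - 10x^4 + 35x^3 - 50x^2 + 25x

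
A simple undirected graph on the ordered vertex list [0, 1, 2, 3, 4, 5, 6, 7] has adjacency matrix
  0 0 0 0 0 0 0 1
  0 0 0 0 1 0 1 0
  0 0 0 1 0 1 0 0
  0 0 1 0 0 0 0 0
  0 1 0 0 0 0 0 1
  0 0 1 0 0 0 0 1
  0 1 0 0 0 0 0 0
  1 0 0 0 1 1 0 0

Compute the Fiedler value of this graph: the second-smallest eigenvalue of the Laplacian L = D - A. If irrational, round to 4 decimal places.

Reading degrees in the order [0, 1, 2, 3, 4, 5, 6, 7] gives [1, 2, 2, 1, 2, 2, 1, 3]; set D = diag(1, 2, 2, 1, 2, 2, 1, 3) and form L = D - A. Computing the eigenvalues of L and sorting gives [0, 0.1981, 0.4915, 1.3204, 1.5550, 2.8258, 3.2470, 4.3623]. The Fiedler value lambda_2 = 0.1981 is strictly positive, so the graph is connected. The largest eigenvalue, 4.3623, is at most the vertex count 8.

0.1981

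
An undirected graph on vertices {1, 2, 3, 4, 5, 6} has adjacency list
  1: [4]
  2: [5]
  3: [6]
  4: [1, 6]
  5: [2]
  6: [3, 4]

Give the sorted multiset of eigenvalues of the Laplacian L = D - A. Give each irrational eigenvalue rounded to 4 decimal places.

Reading degrees in the order [1, 2, 3, 4, 5, 6] gives [1, 1, 1, 2, 1, 2]; set D = diag(1, 1, 1, 2, 1, 2) and form L = D - A. The multiplicity of 0 as a Laplacian eigenvalue equals the number of connected components. The 2 zero eigenvalues correspond to the 2 connected components.

[0, 0, 0.5858, 2, 2, 3.4142]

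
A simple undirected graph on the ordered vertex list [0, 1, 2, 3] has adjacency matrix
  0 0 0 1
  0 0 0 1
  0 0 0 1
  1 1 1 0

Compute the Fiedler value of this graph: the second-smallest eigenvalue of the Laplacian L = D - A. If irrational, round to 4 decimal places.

With the vertex order [0, 1, 2, 3], the degrees are [1, 1, 1, 3], giving D = diag(1, 1, 1, 3) and L = D - A. Computing the eigenvalues of L and sorting gives [0, 1, 1, 4]. The Fiedler value lambda_2 = 1 is strictly positive, so the graph is connected. The largest eigenvalue, 4, is at most the vertex count 4. By the matrix-tree theorem the graph has (1/4) * product of the nonzero eigenvalues = 1 spanning tree.

1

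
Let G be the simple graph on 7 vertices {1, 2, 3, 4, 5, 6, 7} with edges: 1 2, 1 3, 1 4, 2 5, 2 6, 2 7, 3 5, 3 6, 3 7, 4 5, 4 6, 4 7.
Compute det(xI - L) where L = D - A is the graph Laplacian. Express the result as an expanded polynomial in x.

Each diagonal entry of L is the vertex degree and each off-diagonal entry is -1 where an edge is present, 0 otherwise; in the order [1, 2, 3, 4, 5, 6, 7] the diagonal is [3, 4, 4, 4, 3, 3, 3]. L has integer entries, so p(x) = det(xI - L) has integer coefficients. Expanding the determinant yields x^7 - 24x^6 + 234x^5 - 1192x^4 + 3357x^3 - 4968x^2 + 3024x. Since p(0) = det(-L) = 0, x divides p(x). The largest eigenvalue, 7, is at most the vertex count 7. By the matrix-tree theorem the graph has (1/7) * product of the nonzero eigenvalues = 432 spanning trees.

x^7 - 24x^6 + 234x^5 - 1192x^4 + 3357x^3 - 4968x^2 + 3024x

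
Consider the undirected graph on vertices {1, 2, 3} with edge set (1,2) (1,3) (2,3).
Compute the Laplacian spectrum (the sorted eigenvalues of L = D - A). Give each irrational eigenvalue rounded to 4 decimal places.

[0, 3, 3]

Reading degrees in the order [1, 2, 3] gives [2, 2, 2]; set D = diag(2, 2, 2) and form L = D - A. The multiplicity of 0 as a Laplacian eigenvalue equals the number of connected components. The single zero eigenvalue shows the graph is connected. There is one zero in the spectrum, matching the 1 component.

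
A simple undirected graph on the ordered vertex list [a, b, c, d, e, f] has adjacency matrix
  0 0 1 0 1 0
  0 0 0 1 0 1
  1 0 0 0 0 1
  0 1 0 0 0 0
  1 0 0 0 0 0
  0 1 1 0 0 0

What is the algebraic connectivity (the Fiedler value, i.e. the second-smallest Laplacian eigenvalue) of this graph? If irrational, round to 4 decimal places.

Reading degrees in the order [a, b, c, d, e, f] gives [2, 2, 2, 1, 1, 2]; set D = diag(2, 2, 2, 1, 1, 2) and form L = D - A. The sorted Laplacian eigenvalues are [0, 0.2679, 1, 2, 3, 3.7321]; the algebraic connectivity is the second entry, 0.2679.

0.2679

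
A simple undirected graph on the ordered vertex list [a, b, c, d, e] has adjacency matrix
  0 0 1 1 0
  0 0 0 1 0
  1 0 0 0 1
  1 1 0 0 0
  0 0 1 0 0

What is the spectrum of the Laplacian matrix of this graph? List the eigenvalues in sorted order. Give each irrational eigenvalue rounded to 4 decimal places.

[0, 0.3820, 1.3820, 2.6180, 3.6180]

Reading degrees in the order [a, b, c, d, e] gives [2, 1, 2, 2, 1]; set D = diag(2, 1, 2, 2, 1) and form L = D - A. Since every row of L sums to 0, the all-ones vector is in the kernel and 0 is an eigenvalue. The eigenvalues sum to 8, which equals trace(L) = 2|E|. By the matrix-tree theorem the graph has (1/5) * product of the nonzero eigenvalues = 1 spanning tree.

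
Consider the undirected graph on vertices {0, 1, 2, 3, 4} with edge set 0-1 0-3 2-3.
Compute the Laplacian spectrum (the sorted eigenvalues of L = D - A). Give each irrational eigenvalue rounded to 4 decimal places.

Reading degrees in the order [0, 1, 2, 3, 4] gives [2, 1, 1, 2, 0]; set D = diag(2, 1, 1, 2, 0) and form L = D - A. Since every row of L sums to 0, the all-ones vector is in the kernel and 0 is an eigenvalue. The 2 zero eigenvalues correspond to the 2 connected components. The eigenvalues sum to 6, which equals trace(L) = 2|E|.

[0, 0, 0.5858, 2, 3.4142]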